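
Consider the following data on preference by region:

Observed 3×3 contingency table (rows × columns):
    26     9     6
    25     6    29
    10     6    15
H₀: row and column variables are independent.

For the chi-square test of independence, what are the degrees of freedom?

df = (r−1)(c−1) = (3−1)·(3−1) = 4

degrees of freedom = 4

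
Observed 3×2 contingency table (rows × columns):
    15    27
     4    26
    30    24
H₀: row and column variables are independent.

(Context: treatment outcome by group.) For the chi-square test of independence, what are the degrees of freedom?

degrees of freedom = 2

df = (r−1)(c−1) = (3−1)·(2−1) = 2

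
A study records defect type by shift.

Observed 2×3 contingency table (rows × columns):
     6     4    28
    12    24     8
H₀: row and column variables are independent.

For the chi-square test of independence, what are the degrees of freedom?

degrees of freedom = 2

df = (r−1)(c−1) = (2−1)·(3−1) = 2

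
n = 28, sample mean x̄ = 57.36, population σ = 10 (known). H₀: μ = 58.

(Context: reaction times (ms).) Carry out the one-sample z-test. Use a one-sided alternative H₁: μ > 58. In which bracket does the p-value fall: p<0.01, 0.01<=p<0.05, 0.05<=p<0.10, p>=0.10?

p-value bracket: p>=0.10

SE = σ/√n = 10/√28 = 1.8898
z = (x̄−μ₀)/SE = (57.36−58)/1.8898 = -0.3387
p-value (one-sided, H₁ greater) = 0.63257
→ bracket: p>=0.10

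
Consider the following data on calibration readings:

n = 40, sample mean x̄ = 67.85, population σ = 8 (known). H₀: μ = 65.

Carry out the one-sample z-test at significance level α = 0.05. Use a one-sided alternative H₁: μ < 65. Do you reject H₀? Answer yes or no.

reject H₀: no

SE = σ/√n = 8/√40 = 1.2649
z = (x̄−μ₀)/SE = (67.85−65)/1.2649 = 2.2531
p-value (one-sided, H₁ less) = 0.98787
At α=0.05: p ≥ α → fail to reject H₀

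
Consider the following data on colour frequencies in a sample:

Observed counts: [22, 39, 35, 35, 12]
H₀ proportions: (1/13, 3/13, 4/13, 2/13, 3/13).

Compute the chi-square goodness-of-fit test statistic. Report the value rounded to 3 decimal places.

test statistic = 34.977

n = 143; E_i = n·p_i = [11.00, 33.00, 44.00, 22.00, 33.00]
χ² = (22−11.00)²/11.00 + (39−33.00)²/33.00 + (35−44.00)²/44.00 + (35−22.00)²/22.00 + (12−33.00)²/33.00 = 34.9773
df = 4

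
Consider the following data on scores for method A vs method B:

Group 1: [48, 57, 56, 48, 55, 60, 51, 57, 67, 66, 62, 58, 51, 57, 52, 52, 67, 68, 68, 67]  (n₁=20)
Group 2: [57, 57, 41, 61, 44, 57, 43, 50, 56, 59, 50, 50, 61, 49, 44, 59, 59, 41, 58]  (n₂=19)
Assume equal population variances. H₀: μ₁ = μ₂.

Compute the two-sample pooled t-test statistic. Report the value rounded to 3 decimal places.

x̄₁=58.350, s₁=6.923, n₁=20
x̄₂=52.421, s₂=7.089, n₂=19
s_p² = [19·6.923² + 18·7.089²]/37 = 49.0590
SE = √(s_p²·(1/20+1/19)) = 2.2439
t = (58.350−52.421)/2.2439 = 2.6423
df = 37

test statistic = 2.642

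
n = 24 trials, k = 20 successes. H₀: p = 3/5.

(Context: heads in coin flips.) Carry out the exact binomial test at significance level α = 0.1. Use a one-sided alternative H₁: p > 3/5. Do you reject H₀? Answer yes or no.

reject H₀: yes

Exact binomial: n=24, k=20, p₀=3/5=0.6000
P(X≥20) from Σ C(n,i)·p₀^i·(1−p₀)^(n−i)
p-value (one-sided, H₁ greater) = 0.01345
At α=0.1: p < α → reject H₀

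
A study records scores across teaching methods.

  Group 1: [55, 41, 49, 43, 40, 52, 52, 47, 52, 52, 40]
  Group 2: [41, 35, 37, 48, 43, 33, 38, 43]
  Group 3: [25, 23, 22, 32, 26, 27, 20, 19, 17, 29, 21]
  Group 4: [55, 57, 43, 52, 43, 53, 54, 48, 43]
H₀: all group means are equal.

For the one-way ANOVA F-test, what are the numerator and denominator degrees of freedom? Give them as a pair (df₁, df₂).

k = 4 groups, N = 39 total
df = (k−1, N−k) = (4−1, 39−4) = (3, 35)

degrees of freedom = [3, 35]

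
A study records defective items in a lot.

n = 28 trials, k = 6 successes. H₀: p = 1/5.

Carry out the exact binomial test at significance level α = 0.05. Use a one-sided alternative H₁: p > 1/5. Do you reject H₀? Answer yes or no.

reject H₀: no

Exact binomial: n=28, k=6, p₀=1/5=0.2000
P(X≥6) from Σ C(n,i)·p₀^i·(1−p₀)^(n−i)
p-value (one-sided, H₁ greater) = 0.49947
At α=0.05: p ≥ α → fail to reject H₀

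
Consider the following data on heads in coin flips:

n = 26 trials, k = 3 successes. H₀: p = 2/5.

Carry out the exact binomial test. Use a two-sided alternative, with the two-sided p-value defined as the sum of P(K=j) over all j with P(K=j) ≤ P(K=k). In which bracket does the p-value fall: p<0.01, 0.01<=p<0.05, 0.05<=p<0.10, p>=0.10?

p-value bracket: p<0.01

Exact binomial: n=26, k=3, p₀=2/5=0.4000
P(X=j) = C(n,j)·p₀^j·(1−p₀)^(n−j); p = Σ P(X=j) over j with P(X=j) ≤ P(X=3)
p-value (two-sided) = 0.00224
→ bracket: p<0.01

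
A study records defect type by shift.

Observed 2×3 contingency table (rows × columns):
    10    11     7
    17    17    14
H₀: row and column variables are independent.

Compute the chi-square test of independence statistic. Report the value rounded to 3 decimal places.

test statistic = 0.183

Row totals [28, 48], col totals [27, 28, 21], n=76
χ² = (10−9.95)²/9.95 + (11−10.32)²/10.32 + (7−7.74)²/7.74 + (17−17.05)²/17.05 + (17−17.68)²/17.68 + (14−13.26)²/13.26 = 0.1834
df = 2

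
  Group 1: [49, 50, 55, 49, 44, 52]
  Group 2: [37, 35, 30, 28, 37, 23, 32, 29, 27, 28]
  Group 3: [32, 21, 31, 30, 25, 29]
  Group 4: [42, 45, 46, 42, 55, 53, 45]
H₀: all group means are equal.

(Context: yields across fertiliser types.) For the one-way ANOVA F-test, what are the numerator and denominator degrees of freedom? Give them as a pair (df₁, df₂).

k = 4 groups, N = 29 total
df = (k−1, N−k) = (4−1, 29−4) = (3, 25)

degrees of freedom = [3, 25]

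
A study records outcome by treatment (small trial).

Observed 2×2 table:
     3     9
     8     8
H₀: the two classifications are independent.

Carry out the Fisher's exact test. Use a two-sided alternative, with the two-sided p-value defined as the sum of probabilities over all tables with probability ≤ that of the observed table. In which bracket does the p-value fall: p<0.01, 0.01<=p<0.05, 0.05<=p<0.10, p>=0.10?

p-value bracket: p>=0.10

Margins: r₁=12, r₂=16, c₁=11, c₂=17, n=28
p_obs = C(12,3)·C(16,8)/C(28,11); sum pmf over tables with pmf ≤ p_obs
p-value (two-sided) = 0.25300
→ bracket: p>=0.10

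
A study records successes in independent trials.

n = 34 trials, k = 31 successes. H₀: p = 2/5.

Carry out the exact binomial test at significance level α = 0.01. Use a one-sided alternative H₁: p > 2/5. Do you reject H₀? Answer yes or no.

reject H₀: yes

Exact binomial: n=34, k=31, p₀=2/5=0.4000
P(X≥31) from Σ C(n,i)·p₀^i·(1−p₀)^(n−i)
p-value (one-sided, H₁ greater) = 0.00000
At α=0.01: p < α → reject H₀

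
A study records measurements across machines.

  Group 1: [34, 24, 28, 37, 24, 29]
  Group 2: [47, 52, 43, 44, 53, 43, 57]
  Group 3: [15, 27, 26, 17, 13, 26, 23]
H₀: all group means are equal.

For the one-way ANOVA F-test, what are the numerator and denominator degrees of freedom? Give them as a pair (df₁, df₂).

k = 3 groups, N = 20 total
df = (k−1, N−k) = (3−1, 20−3) = (2, 17)

degrees of freedom = [2, 17]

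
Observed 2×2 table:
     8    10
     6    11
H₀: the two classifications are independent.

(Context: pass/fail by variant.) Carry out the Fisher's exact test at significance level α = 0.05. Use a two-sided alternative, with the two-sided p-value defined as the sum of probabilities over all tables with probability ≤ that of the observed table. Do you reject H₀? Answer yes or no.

Margins: r₁=18, r₂=17, c₁=14, c₂=21, n=35
p_obs = C(18,8)·C(17,6)/C(35,14); sum pmf over tables with pmf ≤ p_obs
p-value (two-sided) = 0.73322
At α=0.05: p ≥ α → fail to reject H₀

reject H₀: no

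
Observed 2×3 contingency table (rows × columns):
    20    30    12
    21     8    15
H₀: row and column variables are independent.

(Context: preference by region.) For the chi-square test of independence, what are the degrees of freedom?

degrees of freedom = 2

df = (r−1)(c−1) = (2−1)·(3−1) = 2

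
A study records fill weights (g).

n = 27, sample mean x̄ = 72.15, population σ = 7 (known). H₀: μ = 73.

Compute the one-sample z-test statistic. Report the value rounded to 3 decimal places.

test statistic = -0.631

SE = σ/√n = 7/√27 = 1.3472
z = (x̄−μ₀)/SE = (72.15−73)/1.3472 = -0.6310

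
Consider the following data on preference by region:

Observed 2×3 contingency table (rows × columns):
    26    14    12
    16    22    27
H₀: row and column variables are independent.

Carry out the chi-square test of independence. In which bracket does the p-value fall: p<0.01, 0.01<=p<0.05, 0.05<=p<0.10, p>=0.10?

p-value bracket: 0.01<=p<0.05

Row totals [52, 65], col totals [42, 36, 39], n=117
χ² = (26−18.67)²/18.67 + (14−16.00)²/16.00 + (12−17.33)²/17.33 + (16−23.33)²/23.33 + (22−20.00)²/20.00 + (27−21.67)²/21.67 = 8.5896
df = 2
p-value (upper-tail) = 0.01364
→ bracket: 0.01<=p<0.05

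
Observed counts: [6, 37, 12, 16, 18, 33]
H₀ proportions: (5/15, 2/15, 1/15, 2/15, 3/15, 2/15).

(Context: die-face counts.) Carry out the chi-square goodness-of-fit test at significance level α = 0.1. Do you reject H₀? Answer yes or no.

reject H₀: yes

n = 122; E_i = n·p_i = [40.67, 16.27, 8.13, 16.27, 24.40, 16.27]
χ² = (6−40.67)²/40.67 + (37−16.27)²/16.27 + (12−8.13)²/8.13 + (16−16.27)²/16.27 + (18−24.40)²/24.40 + (33−16.27)²/16.27 = 76.7131
df = 5
p-value (upper-tail) = 0.00000
At α=0.1: p < α → reject H₀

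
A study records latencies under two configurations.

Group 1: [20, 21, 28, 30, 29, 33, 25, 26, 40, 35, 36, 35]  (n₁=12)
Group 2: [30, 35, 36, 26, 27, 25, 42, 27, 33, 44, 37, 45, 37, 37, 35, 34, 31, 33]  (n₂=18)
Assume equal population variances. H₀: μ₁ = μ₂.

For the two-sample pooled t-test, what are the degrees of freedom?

degrees of freedom = 28

df = n₁ + n₂ − 2 = 12 + 18 − 2 = 28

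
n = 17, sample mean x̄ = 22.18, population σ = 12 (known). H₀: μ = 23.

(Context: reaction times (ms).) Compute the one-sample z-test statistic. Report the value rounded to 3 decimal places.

test statistic = -0.282

SE = σ/√n = 12/√17 = 2.9104
z = (x̄−μ₀)/SE = (22.18−23)/2.9104 = -0.2817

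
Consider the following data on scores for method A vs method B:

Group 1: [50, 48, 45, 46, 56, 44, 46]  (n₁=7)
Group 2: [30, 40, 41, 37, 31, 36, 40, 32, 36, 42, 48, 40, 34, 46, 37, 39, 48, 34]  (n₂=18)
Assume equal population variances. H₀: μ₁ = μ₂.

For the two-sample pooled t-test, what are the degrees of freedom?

degrees of freedom = 23

df = n₁ + n₂ − 2 = 7 + 18 − 2 = 23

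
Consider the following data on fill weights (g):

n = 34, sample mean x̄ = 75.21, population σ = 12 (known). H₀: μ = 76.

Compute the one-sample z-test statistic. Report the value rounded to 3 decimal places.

test statistic = -0.384

SE = σ/√n = 12/√34 = 2.0580
z = (x̄−μ₀)/SE = (75.21−76)/2.0580 = -0.3839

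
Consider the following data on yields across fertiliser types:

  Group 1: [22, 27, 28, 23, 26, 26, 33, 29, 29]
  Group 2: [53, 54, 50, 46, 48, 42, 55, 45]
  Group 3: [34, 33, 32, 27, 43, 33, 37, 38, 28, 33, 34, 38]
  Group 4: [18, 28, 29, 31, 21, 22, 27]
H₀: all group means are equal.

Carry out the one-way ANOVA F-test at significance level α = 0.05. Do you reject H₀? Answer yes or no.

reject H₀: yes

Group means [27.00, 49.12, 34.17, 25.14], grand mean 33.944
SSB = Σnᵢ(x̄ᵢ−x̄)² = 2820.490; SSW = ΣΣ(x−x̄ᵢ)² = 593.399
MSB = 2820.490/3 = 940.1634; MSW = 593.399/32 = 18.5437
F = MSB/MSW = 50.6998
df = (3, 32)
p-value (upper-tail) = 0.00000
At α=0.05: p < α → reject H₀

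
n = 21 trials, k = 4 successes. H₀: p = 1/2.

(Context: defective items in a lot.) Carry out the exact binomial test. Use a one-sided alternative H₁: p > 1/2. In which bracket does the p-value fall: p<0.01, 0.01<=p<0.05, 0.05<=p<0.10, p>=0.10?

p-value bracket: p>=0.10

Exact binomial: n=21, k=4, p₀=1/2=0.5000
P(X≥4) from Σ C(n,i)·p₀^i·(1−p₀)^(n−i)
p-value (one-sided, H₁ greater) = 0.99926
→ bracket: p>=0.10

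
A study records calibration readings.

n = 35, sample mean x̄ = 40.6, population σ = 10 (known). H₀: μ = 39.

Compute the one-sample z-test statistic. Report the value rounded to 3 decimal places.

test statistic = 0.947

SE = σ/√n = 10/√35 = 1.6903
z = (x̄−μ₀)/SE = (40.6−39)/1.6903 = 0.9466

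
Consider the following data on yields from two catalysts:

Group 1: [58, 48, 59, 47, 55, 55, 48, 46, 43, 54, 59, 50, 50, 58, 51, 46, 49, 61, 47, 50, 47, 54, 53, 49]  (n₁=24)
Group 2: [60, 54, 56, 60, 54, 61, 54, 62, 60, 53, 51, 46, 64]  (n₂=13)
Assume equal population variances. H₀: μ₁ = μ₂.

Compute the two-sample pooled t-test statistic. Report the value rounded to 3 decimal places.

test statistic = -2.895

x̄₁=51.542, s₁=4.952, n₁=24
x̄₂=56.538, s₂=5.125, n₂=13
s_p² = [23·4.952² + 12·5.125²]/35 = 25.1197
SE = √(s_p²·(1/24+1/13)) = 1.7260
t = (51.542−56.538)/1.7260 = -2.8951
df = 35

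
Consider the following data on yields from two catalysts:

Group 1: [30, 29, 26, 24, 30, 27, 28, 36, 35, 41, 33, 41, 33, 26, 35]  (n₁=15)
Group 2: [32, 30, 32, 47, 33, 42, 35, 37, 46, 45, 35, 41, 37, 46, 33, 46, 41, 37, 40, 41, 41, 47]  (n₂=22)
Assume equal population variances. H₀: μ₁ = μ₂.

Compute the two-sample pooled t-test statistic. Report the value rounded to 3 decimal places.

x̄₁=31.600, s₁=5.275, n₁=15
x̄₂=39.273, s₂=5.479, n₂=22
s_p² = [14·5.275² + 21·5.479²]/35 = 29.1418
SE = √(s_p²·(1/15+1/22)) = 1.8076
t = (31.600−39.273)/1.8076 = -4.2447
df = 35

test statistic = -4.245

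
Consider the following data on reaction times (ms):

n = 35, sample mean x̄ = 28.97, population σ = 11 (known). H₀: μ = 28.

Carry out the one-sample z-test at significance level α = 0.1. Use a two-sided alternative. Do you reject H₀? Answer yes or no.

SE = σ/√n = 11/√35 = 1.8593
z = (x̄−μ₀)/SE = (28.97−28)/1.8593 = 0.5217
p-value (two-sided) = 0.60189
At α=0.1: p ≥ α → fail to reject H₀

reject H₀: no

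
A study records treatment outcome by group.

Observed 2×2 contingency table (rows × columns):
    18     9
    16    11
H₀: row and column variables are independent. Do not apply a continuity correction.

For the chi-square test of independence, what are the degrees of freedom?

degrees of freedom = 1

df = (r−1)(c−1) = (2−1)·(2−1) = 1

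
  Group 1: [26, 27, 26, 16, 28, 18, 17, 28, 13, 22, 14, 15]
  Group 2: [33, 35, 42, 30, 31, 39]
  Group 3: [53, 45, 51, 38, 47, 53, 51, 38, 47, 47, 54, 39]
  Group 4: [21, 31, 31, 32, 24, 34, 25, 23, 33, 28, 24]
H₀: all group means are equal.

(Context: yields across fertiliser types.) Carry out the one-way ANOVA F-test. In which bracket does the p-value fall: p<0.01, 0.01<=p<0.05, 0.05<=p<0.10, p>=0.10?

p-value bracket: p<0.01

Group means [20.83, 35.00, 46.92, 27.82], grand mean 32.415
SSB = Σnᵢ(x̄ᵢ−x̄)² = 4405.732; SSW = ΣΣ(x−x̄ᵢ)² = 1086.220
MSB = 4405.732/3 = 1468.5772; MSW = 1086.220/37 = 29.3573
F = MSB/MSW = 50.0243
df = (3, 37)
p-value (upper-tail) = 0.00000
→ bracket: p<0.01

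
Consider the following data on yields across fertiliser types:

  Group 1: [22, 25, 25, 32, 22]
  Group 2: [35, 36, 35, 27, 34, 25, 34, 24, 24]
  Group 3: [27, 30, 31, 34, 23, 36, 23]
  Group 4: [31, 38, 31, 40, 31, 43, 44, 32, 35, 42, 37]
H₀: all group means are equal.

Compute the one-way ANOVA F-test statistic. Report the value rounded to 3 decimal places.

test statistic = 7.305

Group means [25.20, 30.44, 29.14, 36.73], grand mean 31.500
SSB = Σnᵢ(x̄ᵢ−x̄)² = 547.939; SSW = ΣΣ(x−x̄ᵢ)² = 700.061
MSB = 547.939/3 = 182.6463; MSW = 700.061/28 = 25.0022
F = MSB/MSW = 7.3052
df = (3, 28)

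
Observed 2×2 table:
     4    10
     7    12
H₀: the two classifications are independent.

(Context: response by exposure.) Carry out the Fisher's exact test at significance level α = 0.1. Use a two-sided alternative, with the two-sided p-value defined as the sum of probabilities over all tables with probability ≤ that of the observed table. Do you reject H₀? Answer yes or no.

reject H₀: no

Margins: r₁=14, r₂=19, c₁=11, c₂=22, n=33
p_obs = C(14,4)·C(19,7)/C(33,11); sum pmf over tables with pmf ≤ p_obs
p-value (two-sided) = 0.71934
At α=0.1: p ≥ α → fail to reject H₀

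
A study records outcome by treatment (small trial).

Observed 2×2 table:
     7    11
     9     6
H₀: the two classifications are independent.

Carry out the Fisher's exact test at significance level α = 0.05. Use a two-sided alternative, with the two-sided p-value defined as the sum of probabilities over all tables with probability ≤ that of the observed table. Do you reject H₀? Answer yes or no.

reject H₀: no

Margins: r₁=18, r₂=15, c₁=16, c₂=17, n=33
p_obs = C(18,7)·C(15,9)/C(33,16); sum pmf over tables with pmf ≤ p_obs
p-value (two-sided) = 0.30283
At α=0.05: p ≥ α → fail to reject H₀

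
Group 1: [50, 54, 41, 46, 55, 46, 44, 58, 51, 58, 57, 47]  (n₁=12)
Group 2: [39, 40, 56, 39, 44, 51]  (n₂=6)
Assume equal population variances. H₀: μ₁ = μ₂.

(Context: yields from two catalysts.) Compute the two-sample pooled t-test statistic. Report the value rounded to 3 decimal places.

test statistic = 1.836

x̄₁=50.583, s₁=5.823, n₁=12
x̄₂=44.833, s₂=7.139, n₂=6
s_p² = [11·5.823² + 5·7.139²]/16 = 39.2344
SE = √(s_p²·(1/12+1/6)) = 3.1319
t = (50.583−44.833)/3.1319 = 1.8360
df = 16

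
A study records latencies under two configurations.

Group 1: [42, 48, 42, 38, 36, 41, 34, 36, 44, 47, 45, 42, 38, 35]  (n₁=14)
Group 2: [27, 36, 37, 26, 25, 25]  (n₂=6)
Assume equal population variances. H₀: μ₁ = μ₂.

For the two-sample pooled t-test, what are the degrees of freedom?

degrees of freedom = 18

df = n₁ + n₂ − 2 = 14 + 6 − 2 = 18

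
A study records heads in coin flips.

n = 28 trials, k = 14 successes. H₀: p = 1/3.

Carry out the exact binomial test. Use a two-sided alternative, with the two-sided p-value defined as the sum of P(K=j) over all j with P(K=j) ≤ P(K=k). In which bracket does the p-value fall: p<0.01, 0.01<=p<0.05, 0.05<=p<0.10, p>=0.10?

Exact binomial: n=28, k=14, p₀=1/3=0.3333
P(X=j) = C(n,j)·p₀^j·(1−p₀)^(n−j); p = Σ P(X=j) over j with P(X=j) ≤ P(X=14)
p-value (two-sided) = 0.07140
→ bracket: 0.05<=p<0.10

p-value bracket: 0.05<=p<0.10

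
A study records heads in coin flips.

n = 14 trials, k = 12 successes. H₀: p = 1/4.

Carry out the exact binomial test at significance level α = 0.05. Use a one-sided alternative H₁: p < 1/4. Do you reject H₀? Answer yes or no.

Exact binomial: n=14, k=12, p₀=1/4=0.2500
P(X≤12) from Σ C(n,i)·p₀^i·(1−p₀)^(n−i)
p-value (one-sided, H₁ less) = 1.00000
At α=0.05: p ≥ α → fail to reject H₀

reject H₀: no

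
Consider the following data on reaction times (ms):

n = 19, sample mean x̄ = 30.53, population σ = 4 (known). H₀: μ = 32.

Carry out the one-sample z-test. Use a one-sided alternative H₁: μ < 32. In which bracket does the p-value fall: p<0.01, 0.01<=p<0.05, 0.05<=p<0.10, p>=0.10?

p-value bracket: 0.05<=p<0.10

SE = σ/√n = 4/√19 = 0.9177
z = (x̄−μ₀)/SE = (30.53−32)/0.9177 = -1.6019
p-value (one-sided, H₁ less) = 0.05459
→ bracket: 0.05<=p<0.10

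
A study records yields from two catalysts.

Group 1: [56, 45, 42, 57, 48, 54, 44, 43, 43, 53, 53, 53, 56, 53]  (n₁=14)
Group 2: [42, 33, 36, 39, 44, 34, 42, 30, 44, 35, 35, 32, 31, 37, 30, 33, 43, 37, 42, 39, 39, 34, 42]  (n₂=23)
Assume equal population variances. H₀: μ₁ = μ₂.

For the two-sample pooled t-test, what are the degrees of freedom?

df = n₁ + n₂ − 2 = 14 + 23 − 2 = 35

degrees of freedom = 35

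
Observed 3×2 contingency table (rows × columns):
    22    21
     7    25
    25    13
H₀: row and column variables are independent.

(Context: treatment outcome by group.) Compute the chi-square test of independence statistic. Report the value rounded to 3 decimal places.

test statistic = 13.743

Row totals [43, 32, 38], col totals [54, 59], n=113
χ² = (22−20.55)²/20.55 + (21−22.45)²/22.45 + (7−15.29)²/15.29 + (25−16.71)²/16.71 + (25−18.16)²/18.16 + (13−19.84)²/19.84 = 13.7434
df = 2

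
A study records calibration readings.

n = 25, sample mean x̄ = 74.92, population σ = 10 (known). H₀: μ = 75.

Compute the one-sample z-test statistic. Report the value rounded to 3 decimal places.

test statistic = -0.040

SE = σ/√n = 10/√25 = 2.0000
z = (x̄−μ₀)/SE = (74.92−75)/2.0000 = -0.0400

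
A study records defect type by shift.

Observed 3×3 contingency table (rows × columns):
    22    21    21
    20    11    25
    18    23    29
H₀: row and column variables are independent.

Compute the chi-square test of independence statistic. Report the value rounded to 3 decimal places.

Row totals [64, 56, 70], col totals [60, 55, 75], n=190
χ² = (22−20.21)²/20.21 + (21−18.53)²/18.53 + (21−25.26)²/25.26 + (20−17.68)²/17.68 + (11−16.21)²/16.21 + (25−22.11)²/22.11 + (18−22.11)²/22.11 + (23−20.26)²/20.26 + (29−27.63)²/27.63 = 4.7651
df = 4

test statistic = 4.765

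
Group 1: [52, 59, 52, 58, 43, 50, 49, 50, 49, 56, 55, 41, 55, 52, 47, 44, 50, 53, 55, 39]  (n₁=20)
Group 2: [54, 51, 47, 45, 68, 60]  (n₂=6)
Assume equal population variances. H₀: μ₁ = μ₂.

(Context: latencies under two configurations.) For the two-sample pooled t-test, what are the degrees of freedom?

degrees of freedom = 24

df = n₁ + n₂ − 2 = 20 + 6 − 2 = 24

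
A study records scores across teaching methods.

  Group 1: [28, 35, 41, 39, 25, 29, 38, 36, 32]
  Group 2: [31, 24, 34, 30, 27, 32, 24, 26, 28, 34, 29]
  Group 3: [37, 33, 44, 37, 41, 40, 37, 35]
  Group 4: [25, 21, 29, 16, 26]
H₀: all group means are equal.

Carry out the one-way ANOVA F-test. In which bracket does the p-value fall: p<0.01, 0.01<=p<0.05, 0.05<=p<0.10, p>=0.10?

p-value bracket: p<0.01

Group means [33.67, 29.00, 38.00, 23.40], grand mean 31.606
SSB = Σnᵢ(x̄ᵢ−x̄)² = 776.679; SSW = ΣΣ(x−x̄ᵢ)² = 555.200
MSB = 776.679/3 = 258.8929; MSW = 555.200/29 = 19.1448
F = MSB/MSW = 13.5229
df = (3, 29)
p-value (upper-tail) = 0.00001
→ bracket: p<0.01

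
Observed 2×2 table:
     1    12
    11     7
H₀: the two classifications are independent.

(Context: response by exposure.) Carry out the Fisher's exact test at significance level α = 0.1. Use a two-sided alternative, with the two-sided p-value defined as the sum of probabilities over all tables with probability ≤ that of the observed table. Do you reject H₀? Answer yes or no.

Margins: r₁=13, r₂=18, c₁=12, c₂=19, n=31
p_obs = C(13,1)·C(18,11)/C(31,12); sum pmf over tables with pmf ≤ p_obs
p-value (two-sided) = 0.00338
At α=0.1: p < α → reject H₀

reject H₀: yes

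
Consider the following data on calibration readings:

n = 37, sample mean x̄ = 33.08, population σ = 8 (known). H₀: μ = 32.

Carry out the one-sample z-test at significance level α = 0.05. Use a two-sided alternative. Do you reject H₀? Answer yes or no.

reject H₀: no

SE = σ/√n = 8/√37 = 1.3152
z = (x̄−μ₀)/SE = (33.08−32)/1.3152 = 0.8212
p-value (two-sided) = 0.41155
At α=0.05: p ≥ α → fail to reject H₀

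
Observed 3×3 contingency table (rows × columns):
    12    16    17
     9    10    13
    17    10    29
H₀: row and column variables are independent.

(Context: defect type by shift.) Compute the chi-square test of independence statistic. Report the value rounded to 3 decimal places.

Row totals [45, 32, 56], col totals [38, 36, 59], n=133
χ² = (12−12.86)²/12.86 + (16−12.18)²/12.18 + (17−19.96)²/19.96 + (9−9.14)²/9.14 + (10−8.66)²/8.66 + (13−14.20)²/14.20 + (17−16.00)²/16.00 + (10−15.16)²/15.16 + (29−24.84)²/24.84 = 4.5177
df = 4

test statistic = 4.518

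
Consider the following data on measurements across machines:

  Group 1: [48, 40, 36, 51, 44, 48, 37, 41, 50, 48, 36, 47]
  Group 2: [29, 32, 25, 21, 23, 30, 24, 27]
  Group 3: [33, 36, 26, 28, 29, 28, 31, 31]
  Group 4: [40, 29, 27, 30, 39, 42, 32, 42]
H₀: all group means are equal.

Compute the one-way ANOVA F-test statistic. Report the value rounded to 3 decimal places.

Group means [43.83, 26.38, 30.25, 35.12], grand mean 35.000
SSB = Σnᵢ(x̄ᵢ−x̄)² = 1712.083; SSW = ΣΣ(x−x̄ᵢ)² = 787.917
MSB = 1712.083/3 = 570.6944; MSW = 787.917/32 = 24.6224
F = MSB/MSW = 23.1779
df = (3, 32)

test statistic = 23.178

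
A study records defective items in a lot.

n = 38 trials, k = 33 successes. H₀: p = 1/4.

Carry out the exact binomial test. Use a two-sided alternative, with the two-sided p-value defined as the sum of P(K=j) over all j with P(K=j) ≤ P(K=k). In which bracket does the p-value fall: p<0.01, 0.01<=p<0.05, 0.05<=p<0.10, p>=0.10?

Exact binomial: n=38, k=33, p₀=1/4=0.2500
P(X=j) = C(n,j)·p₀^j·(1−p₀)^(n−j); p = Σ P(X=j) over j with P(X=j) ≤ P(X=33)
p-value (two-sided) = 0.00000
→ bracket: p<0.01

p-value bracket: p<0.01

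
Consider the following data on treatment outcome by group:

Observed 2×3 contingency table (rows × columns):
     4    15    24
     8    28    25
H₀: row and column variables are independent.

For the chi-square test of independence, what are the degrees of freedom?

df = (r−1)(c−1) = (2−1)·(3−1) = 2

degrees of freedom = 2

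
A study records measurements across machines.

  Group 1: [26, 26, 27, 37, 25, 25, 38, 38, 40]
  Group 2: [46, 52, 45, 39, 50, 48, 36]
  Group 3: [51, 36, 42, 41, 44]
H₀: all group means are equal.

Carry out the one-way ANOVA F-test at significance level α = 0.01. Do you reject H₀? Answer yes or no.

reject H₀: yes

Group means [31.33, 45.14, 42.80], grand mean 38.667
SSB = Σnᵢ(x̄ᵢ−x̄)² = 863.010; SSW = ΣΣ(x−x̄ᵢ)² = 671.657
MSB = 863.010/2 = 431.5048; MSW = 671.657/18 = 37.3143
F = MSB/MSW = 11.5641
df = (2, 18)
p-value (upper-tail) = 0.00059
At α=0.01: p < α → reject H₀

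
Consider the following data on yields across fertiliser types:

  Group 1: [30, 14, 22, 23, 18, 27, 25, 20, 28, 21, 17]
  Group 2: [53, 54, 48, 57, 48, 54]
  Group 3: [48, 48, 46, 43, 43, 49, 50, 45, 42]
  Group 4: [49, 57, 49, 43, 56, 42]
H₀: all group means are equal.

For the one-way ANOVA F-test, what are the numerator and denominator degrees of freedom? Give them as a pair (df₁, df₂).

degrees of freedom = [3, 28]

k = 4 groups, N = 32 total
df = (k−1, N−k) = (4−1, 32−4) = (3, 28)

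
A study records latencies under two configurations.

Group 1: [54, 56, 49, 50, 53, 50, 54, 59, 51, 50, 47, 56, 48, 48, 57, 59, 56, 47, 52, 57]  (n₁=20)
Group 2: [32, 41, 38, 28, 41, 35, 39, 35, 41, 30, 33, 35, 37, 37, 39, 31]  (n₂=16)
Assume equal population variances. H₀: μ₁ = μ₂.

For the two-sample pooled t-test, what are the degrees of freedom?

df = n₁ + n₂ − 2 = 20 + 16 − 2 = 34

degrees of freedom = 34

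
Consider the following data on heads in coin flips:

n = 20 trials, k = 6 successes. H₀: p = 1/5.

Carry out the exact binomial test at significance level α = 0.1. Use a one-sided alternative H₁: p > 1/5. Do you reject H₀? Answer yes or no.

reject H₀: no

Exact binomial: n=20, k=6, p₀=1/5=0.2000
P(X≥6) from Σ C(n,i)·p₀^i·(1−p₀)^(n−i)
p-value (one-sided, H₁ greater) = 0.19579
At α=0.1: p ≥ α → fail to reject H₀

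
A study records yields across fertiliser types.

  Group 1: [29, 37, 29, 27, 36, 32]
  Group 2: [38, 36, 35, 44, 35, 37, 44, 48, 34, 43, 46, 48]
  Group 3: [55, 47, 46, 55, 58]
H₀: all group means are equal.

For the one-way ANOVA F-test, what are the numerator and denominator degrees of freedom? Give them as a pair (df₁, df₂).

degrees of freedom = [2, 20]

k = 3 groups, N = 23 total
df = (k−1, N−k) = (3−1, 23−3) = (2, 20)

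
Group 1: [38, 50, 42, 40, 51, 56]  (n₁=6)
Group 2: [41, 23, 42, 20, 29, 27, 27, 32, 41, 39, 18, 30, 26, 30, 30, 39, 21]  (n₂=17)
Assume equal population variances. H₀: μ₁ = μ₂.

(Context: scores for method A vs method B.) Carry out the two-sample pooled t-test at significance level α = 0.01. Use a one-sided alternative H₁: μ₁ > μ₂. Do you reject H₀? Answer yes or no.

x̄₁=46.167, s₁=7.167, n₁=6
x̄₂=30.294, s₂=7.744, n₂=17
s_p² = [5·7.167² + 16·7.744²]/21 = 57.9220
SE = √(s_p²·(1/6+1/17)) = 3.6140
t = (46.167−30.294)/3.6140 = 4.3920
df = 21
p-value (one-sided, H₁ greater) = 0.00013
At α=0.01: p < α → reject H₀

reject H₀: yes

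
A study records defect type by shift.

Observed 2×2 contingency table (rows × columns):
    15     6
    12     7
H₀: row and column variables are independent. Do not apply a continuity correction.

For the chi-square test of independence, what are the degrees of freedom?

degrees of freedom = 1

df = (r−1)(c−1) = (2−1)·(2−1) = 1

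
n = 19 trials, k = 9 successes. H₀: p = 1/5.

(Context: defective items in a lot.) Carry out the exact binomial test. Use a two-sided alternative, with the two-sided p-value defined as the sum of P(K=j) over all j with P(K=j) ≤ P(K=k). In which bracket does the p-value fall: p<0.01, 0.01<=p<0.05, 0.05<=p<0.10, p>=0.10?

p-value bracket: p<0.01

Exact binomial: n=19, k=9, p₀=1/5=0.2000
P(X=j) = C(n,j)·p₀^j·(1−p₀)^(n−j); p = Σ P(X=j) over j with P(X=j) ≤ P(X=9)
p-value (two-sided) = 0.00666
→ bracket: p<0.01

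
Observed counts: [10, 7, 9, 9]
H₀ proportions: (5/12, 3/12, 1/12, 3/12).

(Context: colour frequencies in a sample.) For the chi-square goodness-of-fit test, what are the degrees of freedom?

degrees of freedom = 3

df = k − 1 = 4 − 1 = 3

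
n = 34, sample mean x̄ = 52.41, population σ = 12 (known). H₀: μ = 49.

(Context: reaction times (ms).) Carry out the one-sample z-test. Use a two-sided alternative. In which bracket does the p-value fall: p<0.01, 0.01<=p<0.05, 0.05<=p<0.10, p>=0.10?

SE = σ/√n = 12/√34 = 2.0580
z = (x̄−μ₀)/SE = (52.41−49)/2.0580 = 1.6570
p-value (two-sided) = 0.09753
→ bracket: 0.05<=p<0.10

p-value bracket: 0.05<=p<0.10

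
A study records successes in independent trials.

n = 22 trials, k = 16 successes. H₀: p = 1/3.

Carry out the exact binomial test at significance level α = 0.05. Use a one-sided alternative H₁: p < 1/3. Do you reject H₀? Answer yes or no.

Exact binomial: n=22, k=16, p₀=1/3=0.3333
P(X≤16) from Σ C(n,i)·p₀^i·(1−p₀)^(n−i)
p-value (one-sided, H₁ less) = 0.99997
At α=0.05: p ≥ α → fail to reject H₀

reject H₀: no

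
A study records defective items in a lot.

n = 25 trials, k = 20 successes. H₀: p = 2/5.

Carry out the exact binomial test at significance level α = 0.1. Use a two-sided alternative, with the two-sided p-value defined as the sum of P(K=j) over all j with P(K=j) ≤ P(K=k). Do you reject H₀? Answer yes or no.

Exact binomial: n=25, k=20, p₀=2/5=0.4000
P(X=j) = C(n,j)·p₀^j·(1−p₀)^(n−j); p = Σ P(X=j) over j with P(X=j) ≤ P(X=20)
p-value (two-sided) = 0.00006
At α=0.1: p < α → reject H₀

reject H₀: yes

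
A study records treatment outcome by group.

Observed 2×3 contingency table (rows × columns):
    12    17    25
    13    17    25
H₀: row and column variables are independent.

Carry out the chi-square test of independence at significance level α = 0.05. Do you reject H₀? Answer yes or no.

Row totals [54, 55], col totals [25, 34, 50], n=109
χ² = (12−12.39)²/12.39 + (17−16.84)²/16.84 + (25−24.77)²/24.77 + (13−12.61)²/12.61 + (17−17.16)²/17.16 + (25−25.23)²/25.23 = 0.0308
df = 2
p-value (upper-tail) = 0.98470
At α=0.05: p ≥ α → fail to reject H₀

reject H₀: no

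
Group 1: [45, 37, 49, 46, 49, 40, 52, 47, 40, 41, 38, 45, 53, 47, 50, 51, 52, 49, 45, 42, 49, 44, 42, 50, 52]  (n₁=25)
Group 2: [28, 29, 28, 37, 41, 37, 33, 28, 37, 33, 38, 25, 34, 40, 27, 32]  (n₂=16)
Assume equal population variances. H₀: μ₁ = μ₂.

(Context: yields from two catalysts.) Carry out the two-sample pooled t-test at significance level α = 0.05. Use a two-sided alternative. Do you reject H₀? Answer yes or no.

reject H₀: yes

x̄₁=46.200, s₁=4.708, n₁=25
x̄₂=32.938, s₂=5.026, n₂=16
s_p² = [24·4.708² + 15·5.026²]/39 = 23.3574
SE = √(s_p²·(1/25+1/16)) = 1.5473
t = (46.200−32.938)/1.5473 = 8.5714
df = 39
p-value (two-sided) = 0.00000
At α=0.05: p < α → reject H₀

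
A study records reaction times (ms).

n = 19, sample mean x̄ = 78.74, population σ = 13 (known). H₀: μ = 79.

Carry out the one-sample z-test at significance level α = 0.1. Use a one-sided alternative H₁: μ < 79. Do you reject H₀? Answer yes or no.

reject H₀: no

SE = σ/√n = 13/√19 = 2.9824
z = (x̄−μ₀)/SE = (78.74−79)/2.9824 = -0.0872
p-value (one-sided, H₁ less) = 0.46527
At α=0.1: p ≥ α → fail to reject H₀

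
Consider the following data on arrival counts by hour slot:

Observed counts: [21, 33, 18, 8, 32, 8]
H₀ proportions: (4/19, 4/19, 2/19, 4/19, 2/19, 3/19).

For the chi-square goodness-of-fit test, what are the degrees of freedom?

degrees of freedom = 5

df = k − 1 = 6 − 1 = 5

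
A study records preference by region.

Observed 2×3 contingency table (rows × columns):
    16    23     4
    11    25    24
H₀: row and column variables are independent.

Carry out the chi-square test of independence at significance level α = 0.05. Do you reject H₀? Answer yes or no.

reject H₀: yes

Row totals [43, 60], col totals [27, 48, 28], n=103
χ² = (16−11.27)²/11.27 + (23−20.04)²/20.04 + (4−11.69)²/11.69 + (11−15.73)²/15.73 + (25−27.96)²/27.96 + (24−16.31)²/16.31 = 12.8389
df = 2
p-value (upper-tail) = 0.00163
At α=0.05: p < α → reject H₀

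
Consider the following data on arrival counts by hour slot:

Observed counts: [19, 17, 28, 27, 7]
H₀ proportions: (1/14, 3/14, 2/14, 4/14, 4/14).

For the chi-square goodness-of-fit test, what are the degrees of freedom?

df = k − 1 = 5 − 1 = 4

degrees of freedom = 4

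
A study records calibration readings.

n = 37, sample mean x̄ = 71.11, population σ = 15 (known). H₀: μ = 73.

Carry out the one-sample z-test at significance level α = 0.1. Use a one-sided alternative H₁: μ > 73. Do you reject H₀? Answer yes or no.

SE = σ/√n = 15/√37 = 2.4660
z = (x̄−μ₀)/SE = (71.11−73)/2.4660 = -0.7664
p-value (one-sided, H₁ greater) = 0.77829
At α=0.1: p ≥ α → fail to reject H₀

reject H₀: no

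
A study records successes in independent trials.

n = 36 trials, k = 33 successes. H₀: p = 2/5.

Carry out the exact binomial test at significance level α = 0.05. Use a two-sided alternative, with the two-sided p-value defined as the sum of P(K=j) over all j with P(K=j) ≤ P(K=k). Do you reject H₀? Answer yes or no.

Exact binomial: n=36, k=33, p₀=2/5=0.4000
P(X=j) = C(n,j)·p₀^j·(1−p₀)^(n−j); p = Σ P(X=j) over j with P(X=j) ≤ P(X=33)
p-value (two-sided) = 0.00000
At α=0.05: p < α → reject H₀

reject H₀: yes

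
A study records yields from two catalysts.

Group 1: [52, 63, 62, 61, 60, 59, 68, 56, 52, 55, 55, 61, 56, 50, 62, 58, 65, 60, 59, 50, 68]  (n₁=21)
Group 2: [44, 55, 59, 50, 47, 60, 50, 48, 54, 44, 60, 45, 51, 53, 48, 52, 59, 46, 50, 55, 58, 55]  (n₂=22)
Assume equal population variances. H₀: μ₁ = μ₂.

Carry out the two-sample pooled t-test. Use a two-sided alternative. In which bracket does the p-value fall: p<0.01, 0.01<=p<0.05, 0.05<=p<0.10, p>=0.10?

p-value bracket: p<0.01

x̄₁=58.667, s₁=5.247, n₁=21
x̄₂=51.955, s₂=5.242, n₂=22
s_p² = [20·5.247² + 21·5.242²]/41 = 27.5030
SE = √(s_p²·(1/21+1/22)) = 1.5999
t = (58.667−51.955)/1.5999 = 4.1952
df = 41
p-value (two-sided) = 0.00014
→ bracket: p<0.01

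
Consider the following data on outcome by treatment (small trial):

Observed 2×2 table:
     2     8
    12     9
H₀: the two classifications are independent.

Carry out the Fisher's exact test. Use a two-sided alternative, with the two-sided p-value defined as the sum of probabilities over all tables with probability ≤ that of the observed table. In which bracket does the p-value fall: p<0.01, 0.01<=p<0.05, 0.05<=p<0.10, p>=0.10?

Margins: r₁=10, r₂=21, c₁=14, c₂=17, n=31
p_obs = C(10,2)·C(21,12)/C(31,14); sum pmf over tables with pmf ≤ p_obs
p-value (two-sided) = 0.06799
→ bracket: 0.05<=p<0.10

p-value bracket: 0.05<=p<0.10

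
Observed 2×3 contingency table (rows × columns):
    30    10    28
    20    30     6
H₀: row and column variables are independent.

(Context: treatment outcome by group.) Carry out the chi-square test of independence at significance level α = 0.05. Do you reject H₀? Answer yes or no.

reject H₀: yes

Row totals [68, 56], col totals [50, 40, 34], n=124
χ² = (30−27.42)²/27.42 + (10−21.94)²/21.94 + (28−18.65)²/18.65 + (20−22.58)²/22.58 + (30−18.06)²/18.06 + (6−15.35)²/15.35 = 25.3110
df = 2
p-value (upper-tail) = 0.00000
At α=0.05: p < α → reject H₀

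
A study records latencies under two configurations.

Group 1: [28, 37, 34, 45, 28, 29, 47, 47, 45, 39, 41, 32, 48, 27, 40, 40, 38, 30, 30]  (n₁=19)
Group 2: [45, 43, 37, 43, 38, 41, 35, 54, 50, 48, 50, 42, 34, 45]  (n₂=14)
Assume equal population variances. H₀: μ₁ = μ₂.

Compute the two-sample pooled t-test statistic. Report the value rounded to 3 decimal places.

x̄₁=37.105, s₁=7.249, n₁=19
x̄₂=43.214, s₂=5.964, n₂=14
s_p² = [18·7.249² + 13·5.964²]/31 = 45.4241
SE = √(s_p²·(1/19+1/14)) = 2.3739
t = (37.105−43.214)/2.3739 = -2.5734
df = 31

test statistic = -2.573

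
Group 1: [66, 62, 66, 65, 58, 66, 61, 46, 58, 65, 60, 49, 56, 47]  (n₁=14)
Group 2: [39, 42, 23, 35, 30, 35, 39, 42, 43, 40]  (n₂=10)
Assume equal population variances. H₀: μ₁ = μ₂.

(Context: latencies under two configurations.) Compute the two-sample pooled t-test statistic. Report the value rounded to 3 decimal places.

x̄₁=58.929, s₁=7.109, n₁=14
x̄₂=36.800, s₂=6.286, n₂=10
s_p² = [13·7.109² + 9·6.286²]/22 = 46.0240
SE = √(s_p²·(1/14+1/10)) = 2.8089
t = (58.929−36.800)/2.8089 = 7.8781
df = 22

test statistic = 7.878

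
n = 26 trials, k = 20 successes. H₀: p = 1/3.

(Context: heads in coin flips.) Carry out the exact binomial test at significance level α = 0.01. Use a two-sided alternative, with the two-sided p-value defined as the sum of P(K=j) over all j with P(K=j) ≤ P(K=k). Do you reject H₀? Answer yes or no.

reject H₀: yes

Exact binomial: n=26, k=20, p₀=1/3=0.3333
P(X=j) = C(n,j)·p₀^j·(1−p₀)^(n−j); p = Σ P(X=j) over j with P(X=j) ≤ P(X=20)
p-value (two-sided) = 0.00001
At α=0.01: p < α → reject H₀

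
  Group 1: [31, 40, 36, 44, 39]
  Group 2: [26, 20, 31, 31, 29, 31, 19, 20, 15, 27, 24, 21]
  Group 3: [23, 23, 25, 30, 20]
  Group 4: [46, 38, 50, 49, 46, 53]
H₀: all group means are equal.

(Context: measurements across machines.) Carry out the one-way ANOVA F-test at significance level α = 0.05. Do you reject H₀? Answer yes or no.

Group means [38.00, 24.50, 24.20, 47.00], grand mean 31.679
SSB = Σnᵢ(x̄ᵢ−x̄)² = 2506.307; SSW = ΣΣ(x−x̄ᵢ)² = 609.800
MSB = 2506.307/3 = 835.4357; MSW = 609.800/24 = 25.4083
F = MSB/MSW = 32.8804
df = (3, 24)
p-value (upper-tail) = 0.00000
At α=0.05: p < α → reject H₀

reject H₀: yes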